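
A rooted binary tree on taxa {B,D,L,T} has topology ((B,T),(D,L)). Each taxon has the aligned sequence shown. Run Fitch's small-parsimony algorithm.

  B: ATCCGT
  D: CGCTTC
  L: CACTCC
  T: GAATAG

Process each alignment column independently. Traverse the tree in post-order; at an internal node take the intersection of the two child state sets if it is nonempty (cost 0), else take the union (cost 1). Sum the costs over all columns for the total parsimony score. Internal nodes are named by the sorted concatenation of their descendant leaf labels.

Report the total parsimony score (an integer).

11

site 0, node BT: B={A} ∪ T={G} → {A,G} (+1)
site 0, node DL: D={C} ∩ L={C} → {C} (+0)
site 0, node BDLT: BT={A,G} ∪ DL={C} → {A,C,G} (+1)
site 1, node BT: B={T} ∪ T={A} → {A,T} (+1)
site 1, node DL: D={G} ∪ L={A} → {A,G} (+1)
site 1, node BDLT: BT={A,T} ∩ DL={A,G} → {A} (+0)
site 2, node BT: B={C} ∪ T={A} → {A,C} (+1)
site 2, node DL: D={C} ∩ L={C} → {C} (+0)
site 2, node BDLT: BT={A,C} ∩ DL={C} → {C} (+0)
site 3, node BT: B={C} ∪ T={T} → {C,T} (+1)
site 3, node DL: D={T} ∩ L={T} → {T} (+0)
site 3, node BDLT: BT={C,T} ∩ DL={T} → {T} (+0)
site 4, node BT: B={G} ∪ T={A} → {A,G} (+1)
site 4, node DL: D={T} ∪ L={C} → {C,T} (+1)
site 4, node BDLT: BT={A,G} ∪ DL={C,T} → {A,C,G,T} (+1)
site 5, node BT: B={T} ∪ T={G} → {G,T} (+1)
site 5, node DL: D={C} ∩ L={C} → {C} (+0)
site 5, node BDLT: BT={G,T} ∪ DL={C} → {C,G,T} (+1)
per-site changes: [2, 2, 1, 1, 3, 2]; total = 11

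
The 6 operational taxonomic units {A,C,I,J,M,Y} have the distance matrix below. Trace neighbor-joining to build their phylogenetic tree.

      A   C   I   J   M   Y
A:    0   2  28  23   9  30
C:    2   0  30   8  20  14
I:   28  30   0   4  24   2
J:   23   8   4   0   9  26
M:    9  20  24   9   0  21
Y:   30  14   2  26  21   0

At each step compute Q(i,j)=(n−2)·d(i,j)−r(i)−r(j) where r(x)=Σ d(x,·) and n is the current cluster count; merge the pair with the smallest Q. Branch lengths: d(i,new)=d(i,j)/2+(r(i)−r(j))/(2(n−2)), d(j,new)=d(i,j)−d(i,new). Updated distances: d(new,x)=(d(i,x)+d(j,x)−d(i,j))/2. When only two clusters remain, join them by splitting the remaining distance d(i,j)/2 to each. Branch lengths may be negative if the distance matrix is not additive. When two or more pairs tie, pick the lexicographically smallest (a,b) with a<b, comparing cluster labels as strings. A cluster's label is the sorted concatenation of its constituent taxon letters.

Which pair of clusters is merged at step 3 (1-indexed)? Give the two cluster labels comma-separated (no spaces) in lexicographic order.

iteration 1: select I,Y (d=2, Q=-173); attach at lengths (3/8, 13/8); label the merged cluster IY
  updated: d(A,IY)=28, d(C,IY)=21, d(IY,J)=14, d(IY,M)=43/2
iteration 2: select A,C (d=2, Q=-107); attach at lengths (17/6, -5/6); label the merged cluster AC
  updated: d(AC,IY)=47/2, d(AC,J)=29/2, d(AC,M)=27/2
iteration 3: select AC,M (d=27/2, Q=-137/2); attach at lengths (69/8, 39/8); label the merged cluster ACM
  updated: d(ACM,IY)=63/4, d(ACM,J)=5
iteration 4: select ACM,IY (d=63/4, Q=-139/4); attach at lengths (27/8, 99/8); label the merged cluster ACIMY
  updated: d(ACIMY,J)=13/8
iteration 5: select ACIMY,J (d=13/8); attach at lengths (13/16, 13/16); label the merged cluster ACIJMY
final tree: ((((A:17/6,C:-5/6):69/8,M:39/8):27/8,(I:3/8,Y:13/8):99/8):13/16,J:13/16)
total length: 279/8

AC,M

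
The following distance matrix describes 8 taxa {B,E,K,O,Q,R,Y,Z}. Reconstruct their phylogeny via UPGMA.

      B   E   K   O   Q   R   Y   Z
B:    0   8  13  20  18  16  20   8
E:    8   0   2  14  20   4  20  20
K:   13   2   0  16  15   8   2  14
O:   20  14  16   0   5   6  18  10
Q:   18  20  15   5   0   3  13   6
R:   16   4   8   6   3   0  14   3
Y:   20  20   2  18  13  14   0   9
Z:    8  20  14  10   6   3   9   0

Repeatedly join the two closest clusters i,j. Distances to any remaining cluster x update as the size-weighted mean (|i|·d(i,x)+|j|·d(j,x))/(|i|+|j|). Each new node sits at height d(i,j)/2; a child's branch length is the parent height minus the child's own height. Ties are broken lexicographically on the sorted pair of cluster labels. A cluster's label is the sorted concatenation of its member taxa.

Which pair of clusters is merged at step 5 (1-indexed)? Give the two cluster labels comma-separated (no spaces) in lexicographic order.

1. join E+K (d=2) ⇒ EK; edges |E|=1, |K|=1
  updated: d(B,EK)=21/2, d(EK,O)=15, d(EK,Q)=35/2, d(EK,R)=6, d(EK,Y)=11, d(EK,Z)=17
2. join Q+R (d=3) ⇒ QR; edges |Q|=3/2, |R|=3/2
  updated: d(B,QR)=17, d(EK,QR)=47/4, d(O,QR)=11/2, d(QR,Y)=27/2, d(QR,Z)=9/2
3. join QR+Z (d=9/2) ⇒ QRZ; edges |QR|=3/4, |Z|=9/4
  updated: d(B,QRZ)=14, d(EK,QRZ)=27/2, d(O,QRZ)=7, d(QRZ,Y)=12
4. join O+QRZ (d=7) ⇒ OQRZ; edges |O|=7/2, |QRZ|=5/4
  updated: d(B,OQRZ)=31/2, d(EK,OQRZ)=111/8, d(OQRZ,Y)=27/2
5. join B+EK (d=21/2) ⇒ BEK; edges |B|=21/4, |EK|=17/4
  updated: d(BEK,OQRZ)=173/12, d(BEK,Y)=14
6. join OQRZ+Y (d=27/2) ⇒ OQRYZ; edges |OQRZ|=13/4, |Y|=27/4
  updated: d(BEK,OQRYZ)=43/3
7. join BEK+OQRYZ (d=43/3) ⇒ BEKOQRYZ; edges |BEK|=23/12, |OQRYZ|=5/12
final tree: ((B:21/4,(E:1,K:1):17/4):23/12,((O:7/2,((Q:3/2,R:3/2):3/4,Z:9/4):5/4):13/4,Y:27/4):5/12)
total length: 415/12

B,EK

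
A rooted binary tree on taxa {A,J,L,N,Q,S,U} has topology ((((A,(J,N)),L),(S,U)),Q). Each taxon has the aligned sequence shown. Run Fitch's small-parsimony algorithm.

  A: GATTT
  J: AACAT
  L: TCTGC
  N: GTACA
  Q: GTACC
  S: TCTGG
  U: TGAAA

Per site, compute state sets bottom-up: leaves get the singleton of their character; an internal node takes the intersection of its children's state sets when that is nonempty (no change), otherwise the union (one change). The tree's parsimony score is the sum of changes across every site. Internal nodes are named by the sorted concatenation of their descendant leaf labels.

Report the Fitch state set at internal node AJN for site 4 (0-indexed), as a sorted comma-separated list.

site 0, node JN: J={A} ∪ N={G} → {A,G} (+1)
site 0, node AJN: A={G} ∩ JN={A,G} → {G} (+0)
site 0, node AJLN: AJN={G} ∪ L={T} → {G,T} (+1)
site 0, node SU: S={T} ∩ U={T} → {T} (+0)
site 0, node AJLNSU: AJLN={G,T} ∩ SU={T} → {T} (+0)
site 0, node AJLNQSU: AJLNSU={T} ∪ Q={G} → {G,T} (+1)
site 1, node JN: J={A} ∪ N={T} → {A,T} (+1)
site 1, node AJN: A={A} ∩ JN={A,T} → {A} (+0)
site 1, node AJLN: AJN={A} ∪ L={C} → {A,C} (+1)
site 1, node SU: S={C} ∪ U={G} → {C,G} (+1)
site 1, node AJLNSU: AJLN={A,C} ∩ SU={C,G} → {C} (+0)
site 1, node AJLNQSU: AJLNSU={C} ∪ Q={T} → {C,T} (+1)
site 2, node JN: J={C} ∪ N={A} → {A,C} (+1)
site 2, node AJN: A={T} ∪ JN={A,C} → {A,C,T} (+1)
site 2, node AJLN: AJN={A,C,T} ∩ L={T} → {T} (+0)
site 2, node SU: S={T} ∪ U={A} → {A,T} (+1)
site 2, node AJLNSU: AJLN={T} ∩ SU={A,T} → {T} (+0)
site 2, node AJLNQSU: AJLNSU={T} ∪ Q={A} → {A,T} (+1)
site 3, node JN: J={A} ∪ N={C} → {A,C} (+1)
site 3, node AJN: A={T} ∪ JN={A,C} → {A,C,T} (+1)
site 3, node AJLN: AJN={A,C,T} ∪ L={G} → {A,C,G,T} (+1)
site 3, node SU: S={G} ∪ U={A} → {A,G} (+1)
site 3, node AJLNSU: AJLN={A,C,G,T} ∩ SU={A,G} → {A,G} (+0)
site 3, node AJLNQSU: AJLNSU={A,G} ∪ Q={C} → {A,C,G} (+1)
site 4, node JN: J={T} ∪ N={A} → {A,T} (+1)
site 4, node AJN: A={T} ∩ JN={A,T} → {T} (+0)
site 4, node AJLN: AJN={T} ∪ L={C} → {C,T} (+1)
site 4, node SU: S={G} ∪ U={A} → {A,G} (+1)
site 4, node AJLNSU: AJLN={C,T} ∪ SU={A,G} → {A,C,G,T} (+1)
site 4, node AJLNQSU: AJLNSU={A,C,G,T} ∩ Q={C} → {C} (+0)
per-site changes: [3, 4, 4, 5, 4]; total = 20

T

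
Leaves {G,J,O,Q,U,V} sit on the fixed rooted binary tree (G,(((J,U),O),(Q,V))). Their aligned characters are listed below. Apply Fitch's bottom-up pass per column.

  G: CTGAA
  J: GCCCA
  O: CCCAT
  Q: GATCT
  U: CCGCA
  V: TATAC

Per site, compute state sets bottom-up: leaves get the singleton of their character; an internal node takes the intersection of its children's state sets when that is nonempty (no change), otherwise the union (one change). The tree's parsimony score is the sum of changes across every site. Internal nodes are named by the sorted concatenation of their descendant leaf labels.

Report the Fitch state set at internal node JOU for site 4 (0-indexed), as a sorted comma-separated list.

A,T

JU@0: {G} ∪ {C} = {C,G} (union, +1)
JOU@0: {C,G} ∩ {C} = {C} (intersection, +0)
QV@0: {G} ∪ {T} = {G,T} (union, +1)
JOQUV@0: {C} ∪ {G,T} = {C,G,T} (union, +1)
GJOQUV@0: {C} ∩ {C,G,T} = {C} (intersection, +0)
JU@1: {C} ∩ {C} = {C} (intersection, +0)
JOU@1: {C} ∩ {C} = {C} (intersection, +0)
QV@1: {A} ∩ {A} = {A} (intersection, +0)
JOQUV@1: {C} ∪ {A} = {A,C} (union, +1)
GJOQUV@1: {T} ∪ {A,C} = {A,C,T} (union, +1)
JU@2: {C} ∪ {G} = {C,G} (union, +1)
JOU@2: {C,G} ∩ {C} = {C} (intersection, +0)
QV@2: {T} ∩ {T} = {T} (intersection, +0)
JOQUV@2: {C} ∪ {T} = {C,T} (union, +1)
GJOQUV@2: {G} ∪ {C,T} = {C,G,T} (union, +1)
JU@3: {C} ∩ {C} = {C} (intersection, +0)
JOU@3: {C} ∪ {A} = {A,C} (union, +1)
QV@3: {C} ∪ {A} = {A,C} (union, +1)
JOQUV@3: {A,C} ∩ {A,C} = {A,C} (intersection, +0)
GJOQUV@3: {A} ∩ {A,C} = {A} (intersection, +0)
JU@4: {A} ∩ {A} = {A} (intersection, +0)
JOU@4: {A} ∪ {T} = {A,T} (union, +1)
QV@4: {T} ∪ {C} = {C,T} (union, +1)
JOQUV@4: {A,T} ∩ {C,T} = {T} (intersection, +0)
GJOQUV@4: {A} ∪ {T} = {A,T} (union, +1)
per-site changes: [3, 2, 3, 2, 3]; total = 13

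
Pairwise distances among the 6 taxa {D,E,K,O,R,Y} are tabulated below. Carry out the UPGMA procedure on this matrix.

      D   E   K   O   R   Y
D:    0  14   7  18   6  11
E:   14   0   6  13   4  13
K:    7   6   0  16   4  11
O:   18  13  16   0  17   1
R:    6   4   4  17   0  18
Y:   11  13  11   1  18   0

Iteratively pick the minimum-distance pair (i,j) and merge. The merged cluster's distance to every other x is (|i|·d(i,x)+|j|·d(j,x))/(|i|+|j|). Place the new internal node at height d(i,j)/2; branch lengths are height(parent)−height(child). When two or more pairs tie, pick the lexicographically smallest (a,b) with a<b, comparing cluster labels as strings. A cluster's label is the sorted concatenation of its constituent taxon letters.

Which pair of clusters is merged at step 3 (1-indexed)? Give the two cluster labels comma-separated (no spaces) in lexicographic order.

ER,K

step 1: merge (O,Y) at d=1; branch lengths O→1/2, Y→1/2; new cluster OY
  updated: d(D,OY)=29/2, d(E,OY)=13, d(K,OY)=27/2, d(OY,R)=35/2
step 2: merge (E,R) at d=4; branch lengths E→2, R→2; new cluster ER
  updated: d(D,ER)=10, d(ER,K)=5, d(ER,OY)=61/4
step 3: merge (ER,K) at d=5; branch lengths ER→1/2, K→5/2; new cluster EKR
  updated: d(D,EKR)=9, d(EKR,OY)=44/3
step 4: merge (D,EKR) at d=9; branch lengths D→9/2, EKR→2; new cluster DEKR
  updated: d(DEKR,OY)=117/8
step 5: merge (DEKR,OY) at d=117/8; branch lengths DEKR→45/16, OY→109/16; new cluster DEKORY
final tree: ((D:9/2,((E:2,R:2):1/2,K:5/2):2):45/16,(O:1/2,Y:1/2):109/16)
total length: 193/8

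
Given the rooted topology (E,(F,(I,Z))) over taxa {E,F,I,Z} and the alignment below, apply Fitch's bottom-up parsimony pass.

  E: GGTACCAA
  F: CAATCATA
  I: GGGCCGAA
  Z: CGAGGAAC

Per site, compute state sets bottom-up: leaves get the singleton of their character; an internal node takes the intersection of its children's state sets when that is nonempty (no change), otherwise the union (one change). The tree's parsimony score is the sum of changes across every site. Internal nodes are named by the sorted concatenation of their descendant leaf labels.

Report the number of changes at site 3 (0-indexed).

3

site 0, node IZ: I={G} ∪ Z={C} → {C,G} (+1)
site 0, node FIZ: F={C} ∩ IZ={C,G} → {C} (+0)
site 0, node EFIZ: E={G} ∪ FIZ={C} → {C,G} (+1)
site 1, node IZ: I={G} ∩ Z={G} → {G} (+0)
site 1, node FIZ: F={A} ∪ IZ={G} → {A,G} (+1)
site 1, node EFIZ: E={G} ∩ FIZ={A,G} → {G} (+0)
site 2, node IZ: I={G} ∪ Z={A} → {A,G} (+1)
site 2, node FIZ: F={A} ∩ IZ={A,G} → {A} (+0)
site 2, node EFIZ: E={T} ∪ FIZ={A} → {A,T} (+1)
site 3, node IZ: I={C} ∪ Z={G} → {C,G} (+1)
site 3, node FIZ: F={T} ∪ IZ={C,G} → {C,G,T} (+1)
site 3, node EFIZ: E={A} ∪ FIZ={C,G,T} → {A,C,G,T} (+1)
site 4, node IZ: I={C} ∪ Z={G} → {C,G} (+1)
site 4, node FIZ: F={C} ∩ IZ={C,G} → {C} (+0)
site 4, node EFIZ: E={C} ∩ FIZ={C} → {C} (+0)
site 5, node IZ: I={G} ∪ Z={A} → {A,G} (+1)
site 5, node FIZ: F={A} ∩ IZ={A,G} → {A} (+0)
site 5, node EFIZ: E={C} ∪ FIZ={A} → {A,C} (+1)
site 6, node IZ: I={A} ∩ Z={A} → {A} (+0)
site 6, node FIZ: F={T} ∪ IZ={A} → {A,T} (+1)
site 6, node EFIZ: E={A} ∩ FIZ={A,T} → {A} (+0)
site 7, node IZ: I={A} ∪ Z={C} → {A,C} (+1)
site 7, node FIZ: F={A} ∩ IZ={A,C} → {A} (+0)
site 7, node EFIZ: E={A} ∩ FIZ={A} → {A} (+0)
per-site changes: [2, 1, 2, 3, 1, 2, 1, 1]; total = 13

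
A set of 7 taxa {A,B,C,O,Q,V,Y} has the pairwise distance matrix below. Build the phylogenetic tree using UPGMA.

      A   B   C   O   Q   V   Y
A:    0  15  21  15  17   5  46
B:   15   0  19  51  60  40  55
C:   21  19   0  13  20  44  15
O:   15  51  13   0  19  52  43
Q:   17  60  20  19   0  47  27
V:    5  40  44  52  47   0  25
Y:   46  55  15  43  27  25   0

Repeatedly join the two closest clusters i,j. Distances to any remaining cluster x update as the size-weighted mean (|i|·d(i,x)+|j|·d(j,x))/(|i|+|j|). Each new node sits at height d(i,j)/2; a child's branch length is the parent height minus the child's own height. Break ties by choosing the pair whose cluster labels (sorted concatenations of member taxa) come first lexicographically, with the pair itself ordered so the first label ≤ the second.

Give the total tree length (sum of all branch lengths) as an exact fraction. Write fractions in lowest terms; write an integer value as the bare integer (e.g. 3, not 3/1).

1. join A+V (d=5) ⇒ AV; edges |A|=5/2, |V|=5/2
  updated: d(AV,B)=55/2, d(AV,C)=65/2, d(AV,O)=67/2, d(AV,Q)=32, d(AV,Y)=71/2
2. join C+O (d=13) ⇒ CO; edges |C|=13/2, |O|=13/2
  updated: d(AV,CO)=33, d(B,CO)=35, d(CO,Q)=39/2, d(CO,Y)=29
3. join CO+Q (d=39/2) ⇒ COQ; edges |CO|=13/4, |Q|=39/4
  updated: d(AV,COQ)=98/3, d(B,COQ)=130/3, d(COQ,Y)=85/3
4. join AV+B (d=55/2) ⇒ ABV; edges |AV|=45/4, |B|=55/4
  updated: d(ABV,COQ)=326/9, d(ABV,Y)=42
5. join COQ+Y (d=85/3) ⇒ COQY; edges |COQ|=53/12, |Y|=85/6
  updated: d(ABV,COQY)=113/3
6. join ABV+COQY (d=113/3) ⇒ ABCOQVY; edges |ABV|=61/12, |COQY|=14/3
final tree: (((A:5/2,V:5/2):45/4,B:55/4):61/12,(((C:13/2,O:13/2):13/4,Q:39/4):53/12,Y:85/6):14/3)
total length: 253/3

253/3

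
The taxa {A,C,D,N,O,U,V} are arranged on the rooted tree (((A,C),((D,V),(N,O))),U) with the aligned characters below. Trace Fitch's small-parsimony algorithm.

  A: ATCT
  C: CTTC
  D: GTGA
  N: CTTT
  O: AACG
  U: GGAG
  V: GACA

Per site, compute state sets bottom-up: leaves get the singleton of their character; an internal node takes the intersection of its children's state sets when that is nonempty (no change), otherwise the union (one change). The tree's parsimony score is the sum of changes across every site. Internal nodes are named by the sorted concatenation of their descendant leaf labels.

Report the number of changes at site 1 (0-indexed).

3

[col 0] AC: children A:{A}, C:{C} ∪→ {A,C}; cost 1
[col 0] DV: children D:{G}, V:{G} ∩→ {G}; cost 0
[col 0] NO: children N:{C}, O:{A} ∪→ {A,C}; cost 1
[col 0] DNOV: children DV:{G}, NO:{A,C} ∪→ {A,C,G}; cost 1
[col 0] ACDNOV: children AC:{A,C}, DNOV:{A,C,G} ∩→ {A,C}; cost 0
[col 0] ACDNOUV: children ACDNOV:{A,C}, U:{G} ∪→ {A,C,G}; cost 1
[col 1] AC: children A:{T}, C:{T} ∩→ {T}; cost 0
[col 1] DV: children D:{T}, V:{A} ∪→ {A,T}; cost 1
[col 1] NO: children N:{T}, O:{A} ∪→ {A,T}; cost 1
[col 1] DNOV: children DV:{A,T}, NO:{A,T} ∩→ {A,T}; cost 0
[col 1] ACDNOV: children AC:{T}, DNOV:{A,T} ∩→ {T}; cost 0
[col 1] ACDNOUV: children ACDNOV:{T}, U:{G} ∪→ {G,T}; cost 1
[col 2] AC: children A:{C}, C:{T} ∪→ {C,T}; cost 1
[col 2] DV: children D:{G}, V:{C} ∪→ {C,G}; cost 1
[col 2] NO: children N:{T}, O:{C} ∪→ {C,T}; cost 1
[col 2] DNOV: children DV:{C,G}, NO:{C,T} ∩→ {C}; cost 0
[col 2] ACDNOV: children AC:{C,T}, DNOV:{C} ∩→ {C}; cost 0
[col 2] ACDNOUV: children ACDNOV:{C}, U:{A} ∪→ {A,C}; cost 1
[col 3] AC: children A:{T}, C:{C} ∪→ {C,T}; cost 1
[col 3] DV: children D:{A}, V:{A} ∩→ {A}; cost 0
[col 3] NO: children N:{T}, O:{G} ∪→ {G,T}; cost 1
[col 3] DNOV: children DV:{A}, NO:{G,T} ∪→ {A,G,T}; cost 1
[col 3] ACDNOV: children AC:{C,T}, DNOV:{A,G,T} ∩→ {T}; cost 0
[col 3] ACDNOUV: children ACDNOV:{T}, U:{G} ∪→ {G,T}; cost 1
per-site changes: [4, 3, 4, 4]; total = 15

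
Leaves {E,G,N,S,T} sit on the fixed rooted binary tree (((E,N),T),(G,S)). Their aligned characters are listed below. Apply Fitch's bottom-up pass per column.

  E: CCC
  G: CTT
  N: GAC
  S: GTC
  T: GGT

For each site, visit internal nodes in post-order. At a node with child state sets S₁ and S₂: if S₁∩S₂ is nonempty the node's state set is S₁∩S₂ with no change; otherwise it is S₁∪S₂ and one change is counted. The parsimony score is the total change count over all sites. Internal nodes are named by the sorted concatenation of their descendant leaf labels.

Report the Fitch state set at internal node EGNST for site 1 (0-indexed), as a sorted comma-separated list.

site 0, node EN: E={C} ∪ N={G} → {C,G} (+1)
site 0, node ENT: EN={C,G} ∩ T={G} → {G} (+0)
site 0, node GS: G={C} ∪ S={G} → {C,G} (+1)
site 0, node EGNST: ENT={G} ∩ GS={C,G} → {G} (+0)
site 1, node EN: E={C} ∪ N={A} → {A,C} (+1)
site 1, node ENT: EN={A,C} ∪ T={G} → {A,C,G} (+1)
site 1, node GS: G={T} ∩ S={T} → {T} (+0)
site 1, node EGNST: ENT={A,C,G} ∪ GS={T} → {A,C,G,T} (+1)
site 2, node EN: E={C} ∩ N={C} → {C} (+0)
site 2, node ENT: EN={C} ∪ T={T} → {C,T} (+1)
site 2, node GS: G={T} ∪ S={C} → {C,T} (+1)
site 2, node EGNST: ENT={C,T} ∩ GS={C,T} → {C,T} (+0)
per-site changes: [2, 3, 2]; total = 7

A,C,G,T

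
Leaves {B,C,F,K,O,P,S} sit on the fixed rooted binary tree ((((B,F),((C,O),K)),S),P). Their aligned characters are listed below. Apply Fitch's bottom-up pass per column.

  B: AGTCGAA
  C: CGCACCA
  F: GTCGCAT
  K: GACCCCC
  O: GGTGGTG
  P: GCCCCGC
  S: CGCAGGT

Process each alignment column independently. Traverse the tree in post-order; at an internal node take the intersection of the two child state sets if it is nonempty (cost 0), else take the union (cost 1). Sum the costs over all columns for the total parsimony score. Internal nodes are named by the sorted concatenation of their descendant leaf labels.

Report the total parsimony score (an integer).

site 0, node BF: B={A} ∪ F={G} → {A,G} (+1)
site 0, node CO: C={C} ∪ O={G} → {C,G} (+1)
site 0, node CKO: CO={C,G} ∩ K={G} → {G} (+0)
site 0, node BCFKO: BF={A,G} ∩ CKO={G} → {G} (+0)
site 0, node BCFKOS: BCFKO={G} ∪ S={C} → {C,G} (+1)
site 0, node BCFKOPS: BCFKOS={C,G} ∩ P={G} → {G} (+0)
site 1, node BF: B={G} ∪ F={T} → {G,T} (+1)
site 1, node CO: C={G} ∩ O={G} → {G} (+0)
site 1, node CKO: CO={G} ∪ K={A} → {A,G} (+1)
site 1, node BCFKO: BF={G,T} ∩ CKO={A,G} → {G} (+0)
site 1, node BCFKOS: BCFKO={G} ∩ S={G} → {G} (+0)
site 1, node BCFKOPS: BCFKOS={G} ∪ P={C} → {C,G} (+1)
site 2, node BF: B={T} ∪ F={C} → {C,T} (+1)
site 2, node CO: C={C} ∪ O={T} → {C,T} (+1)
site 2, node CKO: CO={C,T} ∩ K={C} → {C} (+0)
site 2, node BCFKO: BF={C,T} ∩ CKO={C} → {C} (+0)
site 2, node BCFKOS: BCFKO={C} ∩ S={C} → {C} (+0)
site 2, node BCFKOPS: BCFKOS={C} ∩ P={C} → {C} (+0)
site 3, node BF: B={C} ∪ F={G} → {C,G} (+1)
site 3, node CO: C={A} ∪ O={G} → {A,G} (+1)
site 3, node CKO: CO={A,G} ∪ K={C} → {A,C,G} (+1)
site 3, node BCFKO: BF={C,G} ∩ CKO={A,C,G} → {C,G} (+0)
site 3, node BCFKOS: BCFKO={C,G} ∪ S={A} → {A,C,G} (+1)
site 3, node BCFKOPS: BCFKOS={A,C,G} ∩ P={C} → {C} (+0)
site 4, node BF: B={G} ∪ F={C} → {C,G} (+1)
site 4, node CO: C={C} ∪ O={G} → {C,G} (+1)
site 4, node CKO: CO={C,G} ∩ K={C} → {C} (+0)
site 4, node BCFKO: BF={C,G} ∩ CKO={C} → {C} (+0)
site 4, node BCFKOS: BCFKO={C} ∪ S={G} → {C,G} (+1)
site 4, node BCFKOPS: BCFKOS={C,G} ∩ P={C} → {C} (+0)
site 5, node BF: B={A} ∩ F={A} → {A} (+0)
site 5, node CO: C={C} ∪ O={T} → {C,T} (+1)
site 5, node CKO: CO={C,T} ∩ K={C} → {C} (+0)
site 5, node BCFKO: BF={A} ∪ CKO={C} → {A,C} (+1)
site 5, node BCFKOS: BCFKO={A,C} ∪ S={G} → {A,C,G} (+1)
site 5, node BCFKOPS: BCFKOS={A,C,G} ∩ P={G} → {G} (+0)
site 6, node BF: B={A} ∪ F={T} → {A,T} (+1)
site 6, node CO: C={A} ∪ O={G} → {A,G} (+1)
site 6, node CKO: CO={A,G} ∪ K={C} → {A,C,G} (+1)
site 6, node BCFKO: BF={A,T} ∩ CKO={A,C,G} → {A} (+0)
site 6, node BCFKOS: BCFKO={A} ∪ S={T} → {A,T} (+1)
site 6, node BCFKOPS: BCFKOS={A,T} ∪ P={C} → {A,C,T} (+1)
per-site changes: [3, 3, 2, 4, 3, 3, 5]; total = 23

23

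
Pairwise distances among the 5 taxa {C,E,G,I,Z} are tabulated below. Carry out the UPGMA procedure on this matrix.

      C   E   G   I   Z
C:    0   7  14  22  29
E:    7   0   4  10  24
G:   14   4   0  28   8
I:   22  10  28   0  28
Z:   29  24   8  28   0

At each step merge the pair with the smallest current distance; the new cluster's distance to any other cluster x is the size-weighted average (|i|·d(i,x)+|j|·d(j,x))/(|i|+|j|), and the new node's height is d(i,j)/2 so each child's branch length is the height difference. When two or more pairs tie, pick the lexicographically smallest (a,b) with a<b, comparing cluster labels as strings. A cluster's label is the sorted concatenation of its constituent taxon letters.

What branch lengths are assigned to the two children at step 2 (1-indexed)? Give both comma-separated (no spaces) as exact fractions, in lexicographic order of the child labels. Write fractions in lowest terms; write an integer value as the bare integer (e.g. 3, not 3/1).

iteration 1: select E,G (d=4); attach at lengths (2, 2); label the merged cluster EG
  updated: d(C,EG)=21/2, d(EG,I)=19, d(EG,Z)=16
iteration 2: select C,EG (d=21/2); attach at lengths (21/4, 13/4); label the merged cluster CEG
  updated: d(CEG,I)=20, d(CEG,Z)=61/3
iteration 3: select CEG,I (d=20); attach at lengths (19/4, 10); label the merged cluster CEGI
  updated: d(CEGI,Z)=89/4
iteration 4: select CEGI,Z (d=89/4); attach at lengths (9/8, 89/8); label the merged cluster CEGIZ
final tree: (((C:21/4,(E:2,G:2):13/4):19/4,I:10):9/8,Z:89/8)
total length: 79/2

21/4,13/4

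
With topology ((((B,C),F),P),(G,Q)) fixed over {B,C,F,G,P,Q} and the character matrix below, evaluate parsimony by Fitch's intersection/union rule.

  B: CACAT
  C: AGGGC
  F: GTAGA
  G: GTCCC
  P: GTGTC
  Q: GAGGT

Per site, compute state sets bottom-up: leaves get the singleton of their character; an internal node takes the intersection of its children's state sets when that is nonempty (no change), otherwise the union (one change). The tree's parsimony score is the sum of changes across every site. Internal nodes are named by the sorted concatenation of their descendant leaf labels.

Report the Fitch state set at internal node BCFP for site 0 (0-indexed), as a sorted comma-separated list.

G

BC@0: {C} ∪ {A} = {A,C} (union, +1)
BCF@0: {A,C} ∪ {G} = {A,C,G} (union, +1)
BCFP@0: {A,C,G} ∩ {G} = {G} (intersection, +0)
GQ@0: {G} ∩ {G} = {G} (intersection, +0)
BCFGPQ@0: {G} ∩ {G} = {G} (intersection, +0)
BC@1: {A} ∪ {G} = {A,G} (union, +1)
BCF@1: {A,G} ∪ {T} = {A,G,T} (union, +1)
BCFP@1: {A,G,T} ∩ {T} = {T} (intersection, +0)
GQ@1: {T} ∪ {A} = {A,T} (union, +1)
BCFGPQ@1: {T} ∩ {A,T} = {T} (intersection, +0)
BC@2: {C} ∪ {G} = {C,G} (union, +1)
BCF@2: {C,G} ∪ {A} = {A,C,G} (union, +1)
BCFP@2: {A,C,G} ∩ {G} = {G} (intersection, +0)
GQ@2: {C} ∪ {G} = {C,G} (union, +1)
BCFGPQ@2: {G} ∩ {C,G} = {G} (intersection, +0)
BC@3: {A} ∪ {G} = {A,G} (union, +1)
BCF@3: {A,G} ∩ {G} = {G} (intersection, +0)
BCFP@3: {G} ∪ {T} = {G,T} (union, +1)
GQ@3: {C} ∪ {G} = {C,G} (union, +1)
BCFGPQ@3: {G,T} ∩ {C,G} = {G} (intersection, +0)
BC@4: {T} ∪ {C} = {C,T} (union, +1)
BCF@4: {C,T} ∪ {A} = {A,C,T} (union, +1)
BCFP@4: {A,C,T} ∩ {C} = {C} (intersection, +0)
GQ@4: {C} ∪ {T} = {C,T} (union, +1)
BCFGPQ@4: {C} ∩ {C,T} = {C} (intersection, +0)
per-site changes: [2, 3, 3, 3, 3]; total = 14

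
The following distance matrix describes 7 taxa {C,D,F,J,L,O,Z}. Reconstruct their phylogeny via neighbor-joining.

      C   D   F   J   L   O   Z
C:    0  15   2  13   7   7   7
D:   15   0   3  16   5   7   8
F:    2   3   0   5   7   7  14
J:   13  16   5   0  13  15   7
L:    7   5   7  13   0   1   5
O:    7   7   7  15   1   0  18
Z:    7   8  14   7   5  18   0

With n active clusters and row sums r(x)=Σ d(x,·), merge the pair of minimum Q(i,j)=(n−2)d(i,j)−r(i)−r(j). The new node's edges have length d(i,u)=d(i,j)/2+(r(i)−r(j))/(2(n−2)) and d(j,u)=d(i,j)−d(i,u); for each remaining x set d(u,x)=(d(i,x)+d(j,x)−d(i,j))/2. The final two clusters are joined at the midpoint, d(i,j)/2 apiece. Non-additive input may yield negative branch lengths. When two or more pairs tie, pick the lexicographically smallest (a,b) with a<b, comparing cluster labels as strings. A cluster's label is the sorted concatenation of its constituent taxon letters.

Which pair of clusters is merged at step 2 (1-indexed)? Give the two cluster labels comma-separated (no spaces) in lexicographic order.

1. join J+Z (d=7, Q=-93) ⇒ JZ; edges |J|=9/2, |Z|=5/2
  updated: d(C,JZ)=13/2, d(D,JZ)=17/2, d(F,JZ)=6, d(JZ,L)=11/2, d(JZ,O)=13
2. join L+O (d=1, Q=-113/2) ⇒ LO; edges |L|=-11/16, |O|=27/16
  updated: d(C,LO)=13/2, d(D,LO)=11/2, d(F,LO)=13/2, d(JZ,LO)=35/4
3. join D+LO (d=11/2, Q=-171/4) ⇒ DLO; edges |D|=85/24, |LO|=47/24
  updated: d(C,DLO)=8, d(DLO,F)=2, d(DLO,JZ)=47/8
4. join C+F (d=2, Q=-45/2) ⇒ CF; edges |C|=21/8, |F|=-5/8
  updated: d(CF,DLO)=4, d(CF,JZ)=21/4
5. join CF+DLO (d=4, Q=-121/8) ⇒ CDFLO; edges |CF|=27/16, |DLO|=37/16
  updated: d(CDFLO,JZ)=57/16
6. join CDFLO+JZ (d=57/16) ⇒ CDFJLOZ; edges |CDFLO|=57/32, |JZ|=57/32
final tree: (((C:21/8,F:-5/8):27/16,(D:85/24,(L:-11/16,O:27/16):47/24):37/16):57/32,(J:9/2,Z:5/2):57/32)
total length: 369/16

L,O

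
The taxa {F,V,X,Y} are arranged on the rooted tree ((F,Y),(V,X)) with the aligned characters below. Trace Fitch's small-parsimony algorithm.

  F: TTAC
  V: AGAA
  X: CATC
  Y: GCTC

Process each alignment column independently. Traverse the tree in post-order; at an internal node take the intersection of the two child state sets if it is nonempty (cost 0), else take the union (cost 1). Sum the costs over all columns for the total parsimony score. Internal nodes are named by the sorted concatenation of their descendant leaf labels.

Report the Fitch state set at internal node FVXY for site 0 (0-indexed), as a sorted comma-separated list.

site 0, node FY: F={T} ∪ Y={G} → {G,T} (+1)
site 0, node VX: V={A} ∪ X={C} → {A,C} (+1)
site 0, node FVXY: FY={G,T} ∪ VX={A,C} → {A,C,G,T} (+1)
site 1, node FY: F={T} ∪ Y={C} → {C,T} (+1)
site 1, node VX: V={G} ∪ X={A} → {A,G} (+1)
site 1, node FVXY: FY={C,T} ∪ VX={A,G} → {A,C,G,T} (+1)
site 2, node FY: F={A} ∪ Y={T} → {A,T} (+1)
site 2, node VX: V={A} ∪ X={T} → {A,T} (+1)
site 2, node FVXY: FY={A,T} ∩ VX={A,T} → {A,T} (+0)
site 3, node FY: F={C} ∩ Y={C} → {C} (+0)
site 3, node VX: V={A} ∪ X={C} → {A,C} (+1)
site 3, node FVXY: FY={C} ∩ VX={A,C} → {C} (+0)
per-site changes: [3, 3, 2, 1]; total = 9

A,C,G,T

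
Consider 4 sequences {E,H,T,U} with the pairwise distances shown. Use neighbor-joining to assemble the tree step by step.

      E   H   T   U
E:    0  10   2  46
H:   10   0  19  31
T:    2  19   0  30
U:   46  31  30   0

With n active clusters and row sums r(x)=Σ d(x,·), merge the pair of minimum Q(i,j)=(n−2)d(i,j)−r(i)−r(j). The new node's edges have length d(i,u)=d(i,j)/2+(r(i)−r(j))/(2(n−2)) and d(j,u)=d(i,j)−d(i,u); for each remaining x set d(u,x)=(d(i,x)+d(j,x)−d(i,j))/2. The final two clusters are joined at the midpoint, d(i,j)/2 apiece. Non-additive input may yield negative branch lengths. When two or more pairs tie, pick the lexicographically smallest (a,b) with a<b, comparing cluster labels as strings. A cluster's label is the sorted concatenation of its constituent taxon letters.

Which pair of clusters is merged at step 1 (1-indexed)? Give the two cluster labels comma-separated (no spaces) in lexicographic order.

E,T

step 1: merge (E,T) at d=2, Q=-105; branch lengths E→11/4, T→-3/4; new cluster ET
  updated: d(ET,H)=27/2, d(ET,U)=37
step 2: merge (ET,H) at d=27/2, Q=-163/2; branch lengths ET→39/4, H→15/4; new cluster EHT
  updated: d(EHT,U)=109/4
step 3: merge (EHT,U) at d=109/4; branch lengths EHT→109/8, U→109/8; new cluster EHTU
final tree: (((E:11/4,T:-3/4):39/4,H:15/4):109/8,U:109/8)
total length: 171/4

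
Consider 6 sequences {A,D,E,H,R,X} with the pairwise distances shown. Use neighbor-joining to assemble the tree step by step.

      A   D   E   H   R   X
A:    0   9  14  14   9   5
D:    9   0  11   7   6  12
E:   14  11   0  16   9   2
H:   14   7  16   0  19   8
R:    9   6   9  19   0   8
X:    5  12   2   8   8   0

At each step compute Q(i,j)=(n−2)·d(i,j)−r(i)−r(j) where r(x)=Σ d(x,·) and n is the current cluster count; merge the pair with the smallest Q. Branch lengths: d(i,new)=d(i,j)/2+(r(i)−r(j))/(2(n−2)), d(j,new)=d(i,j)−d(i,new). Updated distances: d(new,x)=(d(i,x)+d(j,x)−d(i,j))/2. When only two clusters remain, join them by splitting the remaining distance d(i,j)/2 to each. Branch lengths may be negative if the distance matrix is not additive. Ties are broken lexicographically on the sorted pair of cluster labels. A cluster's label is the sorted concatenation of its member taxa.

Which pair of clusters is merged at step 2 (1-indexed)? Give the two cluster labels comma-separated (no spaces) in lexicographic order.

step 1: merge (D,H) at d=7, Q=-81; branch lengths D→9/8, H→47/8; new cluster DH
  updated: d(A,DH)=8, d(DH,E)=10, d(DH,R)=9, d(DH,X)=13/2
step 2: merge (E,X) at d=2, Q=-101/2; branch lengths E→13/4, X→-5/4; new cluster EX
  updated: d(A,EX)=17/2, d(DH,EX)=29/4, d(EX,R)=15/2
step 3: merge (A,DH) at d=8, Q=-135/4; branch lengths A→69/16, DH→59/16; new cluster ADH
  updated: d(ADH,EX)=31/8, d(ADH,R)=5
step 4: merge (ADH,EX) at d=31/8, Q=-131/8; branch lengths ADH→11/16, EX→51/16; new cluster ADEHX
  updated: d(ADEHX,R)=69/16
step 5: merge (ADEHX,R) at d=69/16; branch lengths ADEHX→69/32, R→69/32; new cluster ADEHRX
final tree: (((A:69/16,(D:9/8,H:47/8):59/16):11/16,(E:13/4,X:-5/4):51/16):69/32,R:69/32)
total length: 403/16

E,X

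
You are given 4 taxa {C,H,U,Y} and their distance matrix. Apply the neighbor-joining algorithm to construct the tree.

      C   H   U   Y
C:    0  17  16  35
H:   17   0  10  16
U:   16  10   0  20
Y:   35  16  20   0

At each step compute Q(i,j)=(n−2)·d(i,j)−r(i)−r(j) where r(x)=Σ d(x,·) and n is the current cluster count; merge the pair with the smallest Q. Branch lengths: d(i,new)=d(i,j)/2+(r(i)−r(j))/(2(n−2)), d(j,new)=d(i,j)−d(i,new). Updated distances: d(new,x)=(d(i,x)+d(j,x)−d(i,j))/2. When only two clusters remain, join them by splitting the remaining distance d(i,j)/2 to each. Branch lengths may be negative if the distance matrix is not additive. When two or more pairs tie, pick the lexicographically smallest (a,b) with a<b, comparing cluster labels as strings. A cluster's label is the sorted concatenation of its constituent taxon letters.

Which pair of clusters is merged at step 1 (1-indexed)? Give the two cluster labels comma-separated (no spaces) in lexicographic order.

C,U

1. join C+U (d=16, Q=-82) ⇒ CU; edges |C|=27/2, |U|=5/2
  updated: d(CU,H)=11/2, d(CU,Y)=39/2
2. join CU+H (d=11/2, Q=-41) ⇒ CHU; edges |CU|=9/2, |H|=1
  updated: d(CHU,Y)=15
3. join CHU+Y (d=15) ⇒ CHUY; edges |CHU|=15/2, |Y|=15/2
final tree: (((C:27/2,U:5/2):9/2,H:1):15/2,Y:15/2)
total length: 73/2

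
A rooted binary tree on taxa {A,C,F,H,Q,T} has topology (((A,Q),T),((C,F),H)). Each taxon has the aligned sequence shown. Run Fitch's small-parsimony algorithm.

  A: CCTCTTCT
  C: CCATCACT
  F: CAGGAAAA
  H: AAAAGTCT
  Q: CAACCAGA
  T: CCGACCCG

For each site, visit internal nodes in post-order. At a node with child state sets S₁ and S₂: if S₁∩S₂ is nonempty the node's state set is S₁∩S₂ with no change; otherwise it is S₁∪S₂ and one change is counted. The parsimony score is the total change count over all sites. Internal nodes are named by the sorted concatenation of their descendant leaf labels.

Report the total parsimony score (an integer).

21

AQ@0: {C} ∩ {C} = {C} (intersection, +0)
AQT@0: {C} ∩ {C} = {C} (intersection, +0)
CF@0: {C} ∩ {C} = {C} (intersection, +0)
CFH@0: {C} ∪ {A} = {A,C} (union, +1)
ACFHQT@0: {C} ∩ {A,C} = {C} (intersection, +0)
AQ@1: {C} ∪ {A} = {A,C} (union, +1)
AQT@1: {A,C} ∩ {C} = {C} (intersection, +0)
CF@1: {C} ∪ {A} = {A,C} (union, +1)
CFH@1: {A,C} ∩ {A} = {A} (intersection, +0)
ACFHQT@1: {C} ∪ {A} = {A,C} (union, +1)
AQ@2: {T} ∪ {A} = {A,T} (union, +1)
AQT@2: {A,T} ∪ {G} = {A,G,T} (union, +1)
CF@2: {A} ∪ {G} = {A,G} (union, +1)
CFH@2: {A,G} ∩ {A} = {A} (intersection, +0)
ACFHQT@2: {A,G,T} ∩ {A} = {A} (intersection, +0)
AQ@3: {C} ∩ {C} = {C} (intersection, +0)
AQT@3: {C} ∪ {A} = {A,C} (union, +1)
CF@3: {T} ∪ {G} = {G,T} (union, +1)
CFH@3: {G,T} ∪ {A} = {A,G,T} (union, +1)
ACFHQT@3: {A,C} ∩ {A,G,T} = {A} (intersection, +0)
AQ@4: {T} ∪ {C} = {C,T} (union, +1)
AQT@4: {C,T} ∩ {C} = {C} (intersection, +0)
CF@4: {C} ∪ {A} = {A,C} (union, +1)
CFH@4: {A,C} ∪ {G} = {A,C,G} (union, +1)
ACFHQT@4: {C} ∩ {A,C,G} = {C} (intersection, +0)
AQ@5: {T} ∪ {A} = {A,T} (union, +1)
AQT@5: {A,T} ∪ {C} = {A,C,T} (union, +1)
CF@5: {A} ∩ {A} = {A} (intersection, +0)
CFH@5: {A} ∪ {T} = {A,T} (union, +1)
ACFHQT@5: {A,C,T} ∩ {A,T} = {A,T} (intersection, +0)
AQ@6: {C} ∪ {G} = {C,G} (union, +1)
AQT@6: {C,G} ∩ {C} = {C} (intersection, +0)
CF@6: {C} ∪ {A} = {A,C} (union, +1)
CFH@6: {A,C} ∩ {C} = {C} (intersection, +0)
ACFHQT@6: {C} ∩ {C} = {C} (intersection, +0)
AQ@7: {T} ∪ {A} = {A,T} (union, +1)
AQT@7: {A,T} ∪ {G} = {A,G,T} (union, +1)
CF@7: {T} ∪ {A} = {A,T} (union, +1)
CFH@7: {A,T} ∩ {T} = {T} (intersection, +0)
ACFHQT@7: {A,G,T} ∩ {T} = {T} (intersection, +0)
per-site changes: [1, 3, 3, 3, 3, 3, 2, 3]; total = 21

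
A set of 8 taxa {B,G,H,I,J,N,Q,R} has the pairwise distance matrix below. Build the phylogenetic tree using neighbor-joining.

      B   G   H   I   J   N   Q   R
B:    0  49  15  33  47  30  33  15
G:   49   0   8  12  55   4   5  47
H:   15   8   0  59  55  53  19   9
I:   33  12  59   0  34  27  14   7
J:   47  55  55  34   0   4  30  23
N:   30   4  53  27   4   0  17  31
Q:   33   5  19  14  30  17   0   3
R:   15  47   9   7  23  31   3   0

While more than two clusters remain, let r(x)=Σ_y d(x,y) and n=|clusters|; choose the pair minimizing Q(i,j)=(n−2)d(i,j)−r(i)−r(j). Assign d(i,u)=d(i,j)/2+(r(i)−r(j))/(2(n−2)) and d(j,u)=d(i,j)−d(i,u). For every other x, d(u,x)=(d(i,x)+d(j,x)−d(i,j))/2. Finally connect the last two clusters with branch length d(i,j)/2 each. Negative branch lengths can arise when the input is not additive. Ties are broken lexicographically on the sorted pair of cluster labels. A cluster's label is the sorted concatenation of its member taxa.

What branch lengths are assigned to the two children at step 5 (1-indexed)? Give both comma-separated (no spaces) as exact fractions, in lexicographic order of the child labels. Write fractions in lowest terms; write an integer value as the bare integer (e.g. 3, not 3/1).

561/32,95/32

iteration 1: select J,N (d=4, Q=-390); attach at lengths (53/6, -29/6); label the merged cluster JN
  updated: d(B,JN)=73/2, d(G,JN)=55/2, d(H,JN)=52, d(I,JN)=57/2, d(JN,Q)=43/2, d(JN,R)=25
iteration 2: select G,H (d=8, Q=-541/2); attach at lengths (53/20, 107/20); label the merged cluster GH
  updated: d(B,GH)=28, d(GH,I)=63/2, d(GH,JN)=143/4, d(GH,Q)=8, d(GH,R)=24
iteration 3: select GH,Q (d=8, Q=-699/4); attach at lengths (319/32, -63/32); label the merged cluster GHQ
  updated: d(B,GHQ)=53/2, d(GHQ,I)=75/4, d(GHQ,JN)=197/8, d(GHQ,R)=19/2
iteration 4: select I,R (d=7, Q=-491/4); attach at lengths (69/8, -13/8); label the merged cluster IR
  updated: d(B,IR)=41/2, d(GHQ,IR)=85/8, d(IR,JN)=93/4
iteration 5: select B,IR (d=41/2, Q=-775/8); attach at lengths (561/32, 95/32); label the merged cluster BIR
  updated: d(BIR,GHQ)=133/16, d(BIR,JN)=157/8
iteration 6: select BIR,GHQ (d=133/16, Q=-841/16); attach at lengths (53/32, 213/32); label the merged cluster BGHIQR
  updated: d(BGHIQR,JN)=575/32
iteration 7: select BGHIQR,JN (d=575/32); attach at lengths (575/64, 575/64); label the merged cluster BGHIJNQR
final tree: (((B:561/32,(I:69/8,R:-13/8):95/32):53/32,((G:53/20,H:107/20):319/32,Q:-63/32):213/32):575/64,(J:53/6,N:-29/6):575/64)
total length: 2361/32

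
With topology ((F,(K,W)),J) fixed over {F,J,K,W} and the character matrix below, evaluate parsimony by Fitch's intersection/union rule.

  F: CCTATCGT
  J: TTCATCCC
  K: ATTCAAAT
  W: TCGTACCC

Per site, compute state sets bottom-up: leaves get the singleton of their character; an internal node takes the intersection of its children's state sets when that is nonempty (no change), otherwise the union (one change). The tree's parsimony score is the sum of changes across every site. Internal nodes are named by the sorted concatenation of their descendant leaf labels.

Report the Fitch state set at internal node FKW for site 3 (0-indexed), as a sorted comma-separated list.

KW@0: {A} ∪ {T} = {A,T} (union, +1)
FKW@0: {C} ∪ {A,T} = {A,C,T} (union, +1)
FJKW@0: {A,C,T} ∩ {T} = {T} (intersection, +0)
KW@1: {T} ∪ {C} = {C,T} (union, +1)
FKW@1: {C} ∩ {C,T} = {C} (intersection, +0)
FJKW@1: {C} ∪ {T} = {C,T} (union, +1)
KW@2: {T} ∪ {G} = {G,T} (union, +1)
FKW@2: {T} ∩ {G,T} = {T} (intersection, +0)
FJKW@2: {T} ∪ {C} = {C,T} (union, +1)
KW@3: {C} ∪ {T} = {C,T} (union, +1)
FKW@3: {A} ∪ {C,T} = {A,C,T} (union, +1)
FJKW@3: {A,C,T} ∩ {A} = {A} (intersection, +0)
KW@4: {A} ∩ {A} = {A} (intersection, +0)
FKW@4: {T} ∪ {A} = {A,T} (union, +1)
FJKW@4: {A,T} ∩ {T} = {T} (intersection, +0)
KW@5: {A} ∪ {C} = {A,C} (union, +1)
FKW@5: {C} ∩ {A,C} = {C} (intersection, +0)
FJKW@5: {C} ∩ {C} = {C} (intersection, +0)
KW@6: {A} ∪ {C} = {A,C} (union, +1)
FKW@6: {G} ∪ {A,C} = {A,C,G} (union, +1)
FJKW@6: {A,C,G} ∩ {C} = {C} (intersection, +0)
KW@7: {T} ∪ {C} = {C,T} (union, +1)
FKW@7: {T} ∩ {C,T} = {T} (intersection, +0)
FJKW@7: {T} ∪ {C} = {C,T} (union, +1)
per-site changes: [2, 2, 2, 2, 1, 1, 2, 2]; total = 14

A,C,T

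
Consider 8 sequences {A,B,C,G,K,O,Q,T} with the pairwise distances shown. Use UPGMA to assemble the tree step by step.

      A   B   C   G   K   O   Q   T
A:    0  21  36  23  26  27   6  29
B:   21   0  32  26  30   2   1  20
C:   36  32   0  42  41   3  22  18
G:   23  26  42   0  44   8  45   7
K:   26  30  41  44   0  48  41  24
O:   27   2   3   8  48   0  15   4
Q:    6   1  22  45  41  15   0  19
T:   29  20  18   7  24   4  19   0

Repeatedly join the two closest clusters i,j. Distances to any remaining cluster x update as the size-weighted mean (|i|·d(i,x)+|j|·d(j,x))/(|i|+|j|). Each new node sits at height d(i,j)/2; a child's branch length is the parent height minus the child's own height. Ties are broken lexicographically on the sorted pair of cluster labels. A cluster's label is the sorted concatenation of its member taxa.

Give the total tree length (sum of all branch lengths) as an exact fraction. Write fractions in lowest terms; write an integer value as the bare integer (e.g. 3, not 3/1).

1. join B+Q (d=1) ⇒ BQ; edges |B|=1/2, |Q|=1/2
  updated: d(A,BQ)=27/2, d(BQ,C)=27, d(BQ,G)=71/2, d(BQ,K)=71/2, d(BQ,O)=17/2, d(BQ,T)=39/2
2. join C+O (d=3) ⇒ CO; edges |C|=3/2, |O|=3/2
  updated: d(A,CO)=63/2, d(BQ,CO)=71/4, d(CO,G)=25, d(CO,K)=89/2, d(CO,T)=11
3. join G+T (d=7) ⇒ GT; edges |G|=7/2, |T|=7/2
  updated: d(A,GT)=26, d(BQ,GT)=55/2, d(CO,GT)=18, d(GT,K)=34
4. join A+BQ (d=27/2) ⇒ ABQ; edges |A|=27/4, |BQ|=25/4
  updated: d(ABQ,CO)=67/3, d(ABQ,GT)=27, d(ABQ,K)=97/3
5. join CO+GT (d=18) ⇒ CGOT; edges |CO|=15/2, |GT|=11/2
  updated: d(ABQ,CGOT)=74/3, d(CGOT,K)=157/4
6. join ABQ+CGOT (d=74/3) ⇒ ABCGOQT; edges |ABQ|=67/12, |CGOT|=10/3
  updated: d(ABCGOQT,K)=254/7
7. join ABCGOQT+K (d=254/7) ⇒ ABCGKOQT; edges |ABCGOQT|=122/21, |K|=127/7
final tree: (((A:27/4,(B:1/2,Q:1/2):25/4):67/12,((C:3/2,O:3/2):15/2,(G:7/2,T:7/2):11/2):10/3):122/21,K:127/7)
total length: 5869/84

5869/84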